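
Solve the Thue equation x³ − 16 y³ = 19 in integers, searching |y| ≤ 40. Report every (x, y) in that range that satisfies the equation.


The equation is x³ - 16y³ = 19. For fixed y, x³ = 16·y³ + 19, so a solution requires the RHS to be a perfect cube.
Strategy: iterate y from -40 to 40, compute RHS = 16·y³ + 19, and check whether it is a (positive or negative) perfect cube.
Check small values of y:
  y = 0: RHS = 19 is not a perfect cube.
  y = 1: RHS = 35 is not a perfect cube.
  y = -1: RHS = 3 is not a perfect cube.
  y = 2: RHS = 147 is not a perfect cube.
  y = -2: RHS = -109 is not a perfect cube.
  y = 3: RHS = 451 is not a perfect cube.
  y = -3: RHS = -413 is not a perfect cube.
Continuing the search up to |y| = 40 finds no solutions either.
No (x, y) in the scanned range satisfies the equation.

No integer solutions with |y| ≤ 40.


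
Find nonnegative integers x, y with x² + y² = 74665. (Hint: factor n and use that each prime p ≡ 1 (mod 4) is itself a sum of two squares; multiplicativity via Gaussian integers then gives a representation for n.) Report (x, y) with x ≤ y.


Step 1: Factor n = 74665 = 5 · 109 · 137.
Step 2: Check the mod-4 condition on each prime factor: 5 ≡ 1 (mod 4), exponent 1; 109 ≡ 1 (mod 4), exponent 1; 137 ≡ 1 (mod 4), exponent 1.
All primes ≡ 3 (mod 4) appear to even exponent (or don't appear), so by the two-squares theorem n IS expressible as a sum of two squares.
Step 3: Build a representation. Here n = 5 · 109 · 137 is a product of primes ≡ 1 (mod 4). Each prime p ≡ 1 (mod 4) is itself a sum of two squares; find a² by testing p − a² for a perfect square:
  5: 5 − 1² = 4 = 2² ⇒ 5 = 1² + 2².
  109: 109 − 1² = 108, 109 − 2² = 105, 109 − 3² = 100 = 10² ⇒ 109 = 3² + 10².
  137: 137 − 1² = 136, 137 − 2² = 133, 137 − 3² = 128, 137 − 4² = 121 = 11² ⇒ 137 = 4² + 11².
  Combine using the Brahmagupta–Fibonacci identity (a² + b²)(c² + d²) = (ac − bd)² + (ad + bc)² = (ac + bd)² + (ad − bc)²:
  5 · 109 = 545: from (1² + 2²)(3² + 10²), take (1·3 − 2·10, 1·10 + 2·3) = (3 − 20, 10 + 6) = (-17, 16); dropping signs (only squares matter) gives (17, 16); check 17² + 16² = 289 + 256 = 545 ✓.
  545 · 137 = 74665: from (17² + 16²)(4² + 11²), take (17·4 − 16·11, 17·11 + 16·4) = (68 − 176, 187 + 64) = (-108, 251); dropping signs (only squares matter) gives (108, 251); check 108² + 251² = 11664 + 63001 = 74665 ✓.
Step 4: Order so x ≤ y and verify: 108² + 251² = 11664 + 63001 = 74665 = n. ✓

n = 74665 = 108² + 251² (one valid representation with x ≤ y).


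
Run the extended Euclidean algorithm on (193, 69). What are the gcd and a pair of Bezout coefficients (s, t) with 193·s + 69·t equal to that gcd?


Euclidean algorithm on (193, 69) — divide until remainder is 0:
  193 = 2 · 69 + 55
  69 = 1 · 55 + 14
  55 = 3 · 14 + 13
  14 = 1 · 13 + 1
  13 = 13 · 1 + 0
gcd(193, 69) = 1.
Track Bezout coefficients alongside the remainders: start with r₀ = 193 = a·1 + b·0 (s = 1, t = 0) and r₁ = 69 = a·0 + b·1 (s = 0, t = 1); each new remainder r_{k+1} = r_{k-1} − q_k·r_k inherits s_{k+1} = s_{k-1} − q_k·s_k, t_{k+1} = t_{k-1} − q_k·t_k, so r_k = a·s_k + b·t_k at every step:
  q = 2: r = 55, s = 1 − 2·0 = 1, t = 0 − 2·1 = -2  (check: 193·1 + 69·(-2) = 55)
  q = 1: r = 14, s = 0 − 1·1 = -1, t = 1 − 1·(-2) = 3  (check: 193·(-1) + 69·3 = 14)
  q = 3: r = 13, s = 1 − 3·(-1) = 4, t = -2 − 3·3 = -11  (check: 193·4 + 69·(-11) = 13)
  q = 1: r = 1, s = -1 − 1·4 = -5, t = 3 − 1·(-11) = 14  (check: 193·(-5) + 69·14 = 1)
The row with r = 1 (the gcd) gives the Bezout coefficients s = -5, t = 14.
Result: 193 · (-5) + 69 · (14) = 1.

gcd(193, 69) = 1; s = -5, t = 14 (check: 193·(-5) + 69·14 = 1).


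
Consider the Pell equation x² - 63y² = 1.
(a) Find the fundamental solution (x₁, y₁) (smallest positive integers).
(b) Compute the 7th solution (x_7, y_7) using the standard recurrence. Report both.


Step 1: Find the fundamental solution (x₁, y₁) of x² - 63y² = 1.
  Expand √63 as a continued fraction. a₀ = ⌊√63⌋ = 7; iterate m_{k+1} = d_k·a_k − m_k, d_{k+1} = (63 − m_{k+1}²)/d_k, a_{k+1} = ⌊(a₀ + m_{k+1})/d_{k+1}⌋ (starting m₀ = 0, d₀ = 1), with convergents p_k = a_k·p_{k-1} + p_{k-2}, q_k = a_k·q_{k-1} + q_{k-2} (p₋₁ = 1, q₋₁ = 0):
  k = 0: a₀ = 7; p₀/q₀ = 7/1; p₀² − 63·q₀² = 49 − 63 = -14.
  k = 1: m = 7, d = 14, a = ⌊(7 + 7)/14⌋ = 1; p/q = (1·7 + 1)/(1·1 + 0) = 8/1; p² − 63·q² = 64 − 63 = 1.
  The first convergent with p² − 63·q² = 1 gives the fundamental solution (x₁, y₁) = (8, 1).
Step 2: Apply the recurrence (x_{n+1}, y_{n+1}) = (x₁x_n + 63y₁y_n, x₁y_n + y₁x_n) repeatedly.
  From (x_1, y_1) = (8, 1): x_2 = 8·8 + 63·1·1 = 127; y_2 = 8·1 + 1·8 = 16.
  From (x_2, y_2) = (127, 16): x_3 = 8·127 + 63·1·16 = 2024; y_3 = 8·16 + 1·127 = 255.
  From (x_3, y_3) = (2024, 255): x_4 = 8·2024 + 63·1·255 = 32257; y_4 = 8·255 + 1·2024 = 4064.
  From (x_4, y_4) = (32257, 4064): x_5 = 8·32257 + 63·1·4064 = 514088; y_5 = 8·4064 + 1·32257 = 64769.
  From (x_5, y_5) = (514088, 64769): x_6 = 8·514088 + 63·1·64769 = 8193151; y_6 = 8·64769 + 1·514088 = 1032240.
  From (x_6, y_6) = (8193151, 1032240): x_7 = 8·8193151 + 63·1·1032240 = 130576328; y_7 = 8·1032240 + 1·8193151 = 16451071.
Step 3: Verify x_7² - 63·y_7² = 17050177433963584 - 17050177433963583 = 1 (should be 1). ✓

(x_1, y_1) = (8, 1); (x_7, y_7) = (130576328, 16451071).


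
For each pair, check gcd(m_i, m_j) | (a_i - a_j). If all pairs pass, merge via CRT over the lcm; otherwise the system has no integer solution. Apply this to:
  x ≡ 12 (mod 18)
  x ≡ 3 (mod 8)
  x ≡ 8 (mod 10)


Moduli 18, 8, 10 are not pairwise coprime, so CRT works modulo lcm(m_i) when all pairwise compatibility conditions hold.
Pairwise compatibility: gcd(m_i, m_j) must divide a_i - a_j for every pair.
Merge one congruence at a time:
  Start: x ≡ 12 (mod 18).
  Combine with x ≡ 3 (mod 8): gcd(18, 8) = 2, and 3 - 12 = -9 is NOT divisible by 2.
    ⇒ system is inconsistent (no integer solution).

No solution (the system is inconsistent).


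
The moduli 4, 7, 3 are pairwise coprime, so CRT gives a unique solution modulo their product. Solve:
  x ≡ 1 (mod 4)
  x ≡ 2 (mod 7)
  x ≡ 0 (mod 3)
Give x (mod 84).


Moduli 4, 7, 3 are pairwise coprime; by CRT there is a unique solution modulo M = 4 · 7 · 3 = 84.
Solve pairwise, accumulating the modulus:
  Start with x ≡ 1 (mod 4).
  Combine with x ≡ 2 (mod 7): since gcd(4, 7) = 1, we get a unique residue mod 28.
    Write x = 1 + 4·t and substitute into x ≡ 2 (mod 7): 4·t ≡ 2 − 1 = 1 (mod 7).
    The inverse of 4 mod 7 is 2 (since 4·2 = 8 = 1·7 + 1), so t ≡ 2·1 = 2 ≡ 2 (mod 7).
    Then x = 1 + 4·2 = 9, valid modulo lcm(4, 7) = 28: x ≡ 9 (mod 28).
  Combine with x ≡ 0 (mod 3): since gcd(28, 3) = 1, we get a unique residue mod 84.
    Write x = 9 + 28·t and substitute into x ≡ 0 (mod 3): 28·t ≡ 0 − 9 = -9 (mod 3).
    Reduce coefficients mod 3: 1·t ≡ 0 (mod 3).
    So t ≡ 0 (mod 3).
    Then x = 9 + 28·0 = 9, valid modulo lcm(28, 3) = 84: x ≡ 9 (mod 84).
Verify: 9 mod 4 = 1 ✓, 9 mod 7 = 2 ✓, 9 mod 3 = 0 ✓.

x ≡ 9 (mod 84).


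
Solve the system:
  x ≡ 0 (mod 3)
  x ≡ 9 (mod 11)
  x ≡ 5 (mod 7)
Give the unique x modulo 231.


Moduli 3, 11, 7 are pairwise coprime; by CRT there is a unique solution modulo M = 3 · 11 · 7 = 231.
Solve pairwise, accumulating the modulus:
  Start with x ≡ 0 (mod 3).
  Combine with x ≡ 9 (mod 11): since gcd(3, 11) = 1, we get a unique residue mod 33.
    Write x = 0 + 3·t and substitute into x ≡ 9 (mod 11): 3·t ≡ 9 − 0 = 9 (mod 11).
    The inverse of 3 mod 11 is 4 (since 3·4 = 12 = 1·11 + 1), so t ≡ 4·9 = 36 ≡ 3 (mod 11).
    Then x = 0 + 3·3 = 9, valid modulo lcm(3, 11) = 33: x ≡ 9 (mod 33).
  Combine with x ≡ 5 (mod 7): since gcd(33, 7) = 1, we get a unique residue mod 231.
    Write x = 9 + 33·t and substitute into x ≡ 5 (mod 7): 33·t ≡ 5 − 9 = -4 (mod 7).
    Reduce coefficients mod 7: 5·t ≡ 3 (mod 7).
    The inverse of 5 mod 7 is 3 (since 5·3 = 15 = 2·7 + 1), so t ≡ 3·3 = 9 ≡ 2 (mod 7).
    Then x = 9 + 33·2 = 75, valid modulo lcm(33, 7) = 231: x ≡ 75 (mod 231).
Verify: 75 mod 3 = 0 ✓, 75 mod 11 = 9 ✓, 75 mod 7 = 5 ✓.

x ≡ 75 (mod 231).


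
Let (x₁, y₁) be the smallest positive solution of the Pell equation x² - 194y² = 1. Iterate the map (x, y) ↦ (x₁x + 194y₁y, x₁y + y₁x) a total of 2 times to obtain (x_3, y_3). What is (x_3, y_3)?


Step 1: Find the fundamental solution (x₁, y₁) of x² - 194y² = 1.
  Expand √194 as a continued fraction. a₀ = ⌊√194⌋ = 13; iterate m_{k+1} = d_k·a_k − m_k, d_{k+1} = (194 − m_{k+1}²)/d_k, a_{k+1} = ⌊(a₀ + m_{k+1})/d_{k+1}⌋ (starting m₀ = 0, d₀ = 1), with convergents p_k = a_k·p_{k-1} + p_{k-2}, q_k = a_k·q_{k-1} + q_{k-2} (p₋₁ = 1, q₋₁ = 0):
  k = 0: a₀ = 13; p₀/q₀ = 13/1; p₀² − 194·q₀² = 169 − 194 = -25.
  k = 1: m = 13, d = 25, a = ⌊(13 + 13)/25⌋ = 1; p/q = (1·13 + 1)/(1·1 + 0) = 14/1; p² − 194·q² = 196 − 194 = 2.
  k = 2: m = 12, d = 2, a = ⌊(13 + 12)/2⌋ = 12; p/q = (12·14 + 13)/(12·1 + 1) = 181/13; p² − 194·q² = 32761 − 32786 = -25.
  k = 3: m = 12, d = 25, a = ⌊(13 + 12)/25⌋ = 1; p/q = (1·181 + 14)/(1·13 + 1) = 195/14; p² − 194·q² = 38025 − 38024 = 1.
  The first convergent with p² − 194·q² = 1 gives the fundamental solution (x₁, y₁) = (195, 14).
Step 2: Apply the recurrence (x_{n+1}, y_{n+1}) = (x₁x_n + 194y₁y_n, x₁y_n + y₁x_n) repeatedly.
  From (x_1, y_1) = (195, 14): x_2 = 195·195 + 194·14·14 = 76049; y_2 = 195·14 + 14·195 = 5460.
  From (x_2, y_2) = (76049, 5460): x_3 = 195·76049 + 194·14·5460 = 29658915; y_3 = 195·5460 + 14·76049 = 2129386.
Step 3: Verify x_3² - 194·y_3² = 879651238977225 - 879651238977224 = 1 (should be 1). ✓

(x_1, y_1) = (195, 14); (x_3, y_3) = (29658915, 2129386).


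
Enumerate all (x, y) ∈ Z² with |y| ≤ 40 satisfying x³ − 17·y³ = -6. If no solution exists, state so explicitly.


The equation is x³ - 17y³ = -6. For fixed y, x³ = 17·y³ − 6, so a solution requires the RHS to be a perfect cube.
Strategy: iterate y from -40 to 40, compute RHS = 17·y³ − 6, and check whether it is a (positive or negative) perfect cube.
Check small values of y:
  y = 0: RHS = -6 is not a perfect cube.
  y = 1: RHS = 11 is not a perfect cube.
  y = -1: RHS = -23 is not a perfect cube.
  y = 2: RHS = 130 is not a perfect cube.
  y = -2: RHS = -142 is not a perfect cube.
  y = 3: RHS = 453 is not a perfect cube.
  y = -3: RHS = -465 is not a perfect cube.
Continuing the search up to |y| = 40 finds no solutions either.
No (x, y) in the scanned range satisfies the equation.

No integer solutions with |y| ≤ 40.


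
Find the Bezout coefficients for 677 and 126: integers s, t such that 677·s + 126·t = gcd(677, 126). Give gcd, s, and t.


Euclidean algorithm on (677, 126) — divide until remainder is 0:
  677 = 5 · 126 + 47
  126 = 2 · 47 + 32
  47 = 1 · 32 + 15
  32 = 2 · 15 + 2
  15 = 7 · 2 + 1
  2 = 2 · 1 + 0
gcd(677, 126) = 1.
Track Bezout coefficients alongside the remainders: start with r₀ = 677 = a·1 + b·0 (s = 1, t = 0) and r₁ = 126 = a·0 + b·1 (s = 0, t = 1); each new remainder r_{k+1} = r_{k-1} − q_k·r_k inherits s_{k+1} = s_{k-1} − q_k·s_k, t_{k+1} = t_{k-1} − q_k·t_k, so r_k = a·s_k + b·t_k at every step:
  q = 5: r = 47, s = 1 − 5·0 = 1, t = 0 − 5·1 = -5  (check: 677·1 + 126·(-5) = 47)
  q = 2: r = 32, s = 0 − 2·1 = -2, t = 1 − 2·(-5) = 11  (check: 677·(-2) + 126·11 = 32)
  q = 1: r = 15, s = 1 − 1·(-2) = 3, t = -5 − 1·11 = -16  (check: 677·3 + 126·(-16) = 15)
  q = 2: r = 2, s = -2 − 2·3 = -8, t = 11 − 2·(-16) = 43  (check: 677·(-8) + 126·43 = 2)
  q = 7: r = 1, s = 3 − 7·(-8) = 59, t = -16 − 7·43 = -317  (check: 677·59 + 126·(-317) = 1)
The row with r = 1 (the gcd) gives the Bezout coefficients s = 59, t = -317.
Result: 677 · (59) + 126 · (-317) = 1.

gcd(677, 126) = 1; s = 59, t = -317 (check: 677·59 + 126·(-317) = 1).


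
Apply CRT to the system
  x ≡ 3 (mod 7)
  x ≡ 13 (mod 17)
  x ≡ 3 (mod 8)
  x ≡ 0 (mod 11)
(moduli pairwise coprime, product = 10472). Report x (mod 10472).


Product of moduli M = 7 · 17 · 8 · 11 = 10472.
Merge one congruence at a time:
  Start: x ≡ 3 (mod 7).
  Combine with x ≡ 13 (mod 17); new modulus lcm = 119.
    Write x = 3 + 7·t and substitute into x ≡ 13 (mod 17): 7·t ≡ 13 − 3 = 10 (mod 17).
    The inverse of 7 mod 17 is 5 (since 7·5 = 35 = 2·17 + 1), so t ≡ 5·10 = 50 ≡ 16 (mod 17).
    Then x = 3 + 7·16 = 115, valid modulo lcm(7, 17) = 119: x ≡ 115 (mod 119).
  Combine with x ≡ 3 (mod 8); new modulus lcm = 952.
    Write x = 115 + 119·t and substitute into x ≡ 3 (mod 8): 119·t ≡ 3 − 115 = -112 (mod 8).
    Reduce coefficients mod 8: 7·t ≡ 0 (mod 8).
    The inverse of 7 mod 8 is 7 (since 7·7 = 49 = 6·8 + 1), so t ≡ 7·0 = 0 ≡ 0 (mod 8).
    Then x = 115 + 119·0 = 115, valid modulo lcm(119, 8) = 952: x ≡ 115 (mod 952).
  Combine with x ≡ 0 (mod 11); new modulus lcm = 10472.
    Write x = 115 + 952·t and substitute into x ≡ 0 (mod 11): 952·t ≡ 0 − 115 = -115 (mod 11).
    Reduce coefficients mod 11: 6·t ≡ 6 (mod 11).
    The inverse of 6 mod 11 is 2 (since 6·2 = 12 = 1·11 + 1), so t ≡ 2·6 = 12 ≡ 1 (mod 11).
    Then x = 115 + 952·1 = 1067, valid modulo lcm(952, 11) = 10472: x ≡ 1067 (mod 10472).
Verify against each original: 1067 mod 7 = 3, 1067 mod 17 = 13, 1067 mod 8 = 3, 1067 mod 11 = 0.

x ≡ 1067 (mod 10472).


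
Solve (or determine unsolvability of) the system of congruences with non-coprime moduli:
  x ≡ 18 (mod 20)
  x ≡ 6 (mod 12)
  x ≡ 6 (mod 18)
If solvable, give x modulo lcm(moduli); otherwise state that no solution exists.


Moduli 20, 12, 18 are not pairwise coprime, so CRT works modulo lcm(m_i) when all pairwise compatibility conditions hold.
Pairwise compatibility: gcd(m_i, m_j) must divide a_i - a_j for every pair.
Merge one congruence at a time:
  Start: x ≡ 18 (mod 20).
  Combine with x ≡ 6 (mod 12): gcd(20, 12) = 4; 6 - 18 = -12, which IS divisible by 4, so compatible.
    Write x = 18 + 20·t and substitute into x ≡ 6 (mod 12): 20·t ≡ 6 − 18 = -12 (mod 12).
    Divide the congruence (and modulus) by g = 4: 5·t ≡ -3 (mod 3).
    Reduce coefficients mod 3: 2·t ≡ 0 (mod 3).
    The inverse of 2 mod 3 is 2 (since 2·2 = 4 = 1·3 + 1), so t ≡ 2·0 = 0 ≡ 0 (mod 3).
    Then x = 18 + 20·0 = 18, valid modulo lcm(20, 12) = 60: x ≡ 18 (mod 60).
  Combine with x ≡ 6 (mod 18): gcd(60, 18) = 6; 6 - 18 = -12, which IS divisible by 6, so compatible.
    Write x = 18 + 60·t and substitute into x ≡ 6 (mod 18): 60·t ≡ 6 − 18 = -12 (mod 18).
    Divide the congruence (and modulus) by g = 6: 10·t ≡ -2 (mod 3).
    Reduce coefficients mod 3: 1·t ≡ 1 (mod 3).
    So t ≡ 1 (mod 3).
    Then x = 18 + 60·1 = 78, valid modulo lcm(60, 18) = 180: x ≡ 78 (mod 180).
Verify: 78 mod 20 = 18, 78 mod 12 = 6, 78 mod 18 = 6.

x ≡ 78 (mod 180).


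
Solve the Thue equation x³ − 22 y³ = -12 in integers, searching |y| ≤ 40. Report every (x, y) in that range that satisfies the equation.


The equation is x³ - 22y³ = -12. For fixed y, x³ = 22·y³ − 12, so a solution requires the RHS to be a perfect cube.
Strategy: iterate y from -40 to 40, compute RHS = 22·y³ − 12, and check whether it is a (positive or negative) perfect cube.
Check small values of y:
  y = 0: RHS = -12 is not a perfect cube.
  y = 1: RHS = 10 is not a perfect cube.
  y = -1: RHS = -34 is not a perfect cube.
  y = 2: RHS = 164 is not a perfect cube.
  y = -2: RHS = -188 is not a perfect cube.
  y = 3: RHS = 582 is not a perfect cube.
  y = -3: RHS = -606 is not a perfect cube.
Continuing the search up to |y| = 40 finds no solutions either.
No (x, y) in the scanned range satisfies the equation.

No integer solutions with |y| ≤ 40.


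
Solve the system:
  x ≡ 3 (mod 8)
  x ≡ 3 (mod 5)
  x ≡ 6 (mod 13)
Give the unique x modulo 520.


Moduli 8, 5, 13 are pairwise coprime; by CRT there is a unique solution modulo M = 8 · 5 · 13 = 520.
Solve pairwise, accumulating the modulus:
  Start with x ≡ 3 (mod 8).
  Combine with x ≡ 3 (mod 5): since gcd(8, 5) = 1, we get a unique residue mod 40.
    Write x = 3 + 8·t and substitute into x ≡ 3 (mod 5): 8·t ≡ 3 − 3 = 0 (mod 5).
    Reduce coefficients mod 5: 3·t ≡ 0 (mod 5).
    The inverse of 3 mod 5 is 2 (since 3·2 = 6 = 1·5 + 1), so t ≡ 2·0 = 0 ≡ 0 (mod 5).
    Then x = 3 + 8·0 = 3, valid modulo lcm(8, 5) = 40: x ≡ 3 (mod 40).
  Combine with x ≡ 6 (mod 13): since gcd(40, 13) = 1, we get a unique residue mod 520.
    Write x = 3 + 40·t and substitute into x ≡ 6 (mod 13): 40·t ≡ 6 − 3 = 3 (mod 13).
    Reduce coefficients mod 13: 1·t ≡ 3 (mod 13).
    So t ≡ 3 (mod 13).
    Then x = 3 + 40·3 = 123, valid modulo lcm(40, 13) = 520: x ≡ 123 (mod 520).
Verify: 123 mod 8 = 3 ✓, 123 mod 5 = 3 ✓, 123 mod 13 = 6 ✓.

x ≡ 123 (mod 520).


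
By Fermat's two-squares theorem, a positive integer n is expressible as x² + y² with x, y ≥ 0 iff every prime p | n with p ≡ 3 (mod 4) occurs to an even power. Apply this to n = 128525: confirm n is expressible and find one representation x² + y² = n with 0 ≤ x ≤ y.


Step 1: Factor n = 128525 = 5^2 · 53 · 97.
Step 2: Check the mod-4 condition on each prime factor: 5 ≡ 1 (mod 4), exponent 2; 53 ≡ 1 (mod 4), exponent 1; 97 ≡ 1 (mod 4), exponent 1.
All primes ≡ 3 (mod 4) appear to even exponent (or don't appear), so by the two-squares theorem n IS expressible as a sum of two squares.
Step 3: Build a representation. Group n = k² · m with k = 5 and m = 53 · 97 = 5141 (a product of primes ≡ 1 (mod 4)); a representation of m scales to one of n via (k·x)² + (k·y)² = k²(x² + y²). Each prime p ≡ 1 (mod 4) is itself a sum of two squares; find a² by testing p − a² for a perfect square:
  53: 53 − 1² = 52, 53 − 2² = 49 = 7² ⇒ 53 = 2² + 7².
  97: 97 − 1² = 96, 97 − 2² = 93, 97 − 3² = 88, 97 − 4² = 81 = 9² ⇒ 97 = 4² + 9².
  Combine using the Brahmagupta–Fibonacci identity (a² + b²)(c² + d²) = (ac − bd)² + (ad + bc)² = (ac + bd)² + (ad − bc)²:
  53 · 97 = 5141: from (2² + 7²)(4² + 9²), take (2·4 − 7·9, 2·9 + 7·4) = (8 − 63, 18 + 28) = (-55, 46); dropping signs (only squares matter) gives (55, 46); check 55² + 46² = 3025 + 2116 = 5141 ✓.
  Scale by k = 5: (5·55, 5·46) = (275, 230).
Step 4: Order so x ≤ y and verify: 230² + 275² = 52900 + 75625 = 128525 = n. ✓

n = 128525 = 230² + 275² (one valid representation with x ≤ y).


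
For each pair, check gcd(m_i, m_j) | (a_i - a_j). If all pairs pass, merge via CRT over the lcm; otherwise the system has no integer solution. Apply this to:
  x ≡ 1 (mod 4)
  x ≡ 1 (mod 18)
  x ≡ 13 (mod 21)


Moduli 4, 18, 21 are not pairwise coprime, so CRT works modulo lcm(m_i) when all pairwise compatibility conditions hold.
Pairwise compatibility: gcd(m_i, m_j) must divide a_i - a_j for every pair.
Merge one congruence at a time:
  Start: x ≡ 1 (mod 4).
  Combine with x ≡ 1 (mod 18): gcd(4, 18) = 2; 1 - 1 = 0, which IS divisible by 2, so compatible.
    Write x = 1 + 4·t and substitute into x ≡ 1 (mod 18): 4·t ≡ 1 − 1 = 0 (mod 18).
    Divide the congruence (and modulus) by g = 2: 2·t ≡ 0 (mod 9).
    The inverse of 2 mod 9 is 5 (since 2·5 = 10 = 1·9 + 1), so t ≡ 5·0 = 0 ≡ 0 (mod 9).
    Then x = 1 + 4·0 = 1, valid modulo lcm(4, 18) = 36: x ≡ 1 (mod 36).
  Combine with x ≡ 13 (mod 21): gcd(36, 21) = 3; 13 - 1 = 12, which IS divisible by 3, so compatible.
    Write x = 1 + 36·t and substitute into x ≡ 13 (mod 21): 36·t ≡ 13 − 1 = 12 (mod 21).
    Divide the congruence (and modulus) by g = 3: 12·t ≡ 4 (mod 7).
    Reduce coefficients mod 7: 5·t ≡ 4 (mod 7).
    The inverse of 5 mod 7 is 3 (since 5·3 = 15 = 2·7 + 1), so t ≡ 3·4 = 12 ≡ 5 (mod 7).
    Then x = 1 + 36·5 = 181, valid modulo lcm(36, 21) = 252: x ≡ 181 (mod 252).
Verify: 181 mod 4 = 1, 181 mod 18 = 1, 181 mod 21 = 13.

x ≡ 181 (mod 252).


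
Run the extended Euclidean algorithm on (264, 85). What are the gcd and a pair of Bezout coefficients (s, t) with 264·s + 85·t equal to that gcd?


Euclidean algorithm on (264, 85) — divide until remainder is 0:
  264 = 3 · 85 + 9
  85 = 9 · 9 + 4
  9 = 2 · 4 + 1
  4 = 4 · 1 + 0
gcd(264, 85) = 1.
Track Bezout coefficients alongside the remainders: start with r₀ = 264 = a·1 + b·0 (s = 1, t = 0) and r₁ = 85 = a·0 + b·1 (s = 0, t = 1); each new remainder r_{k+1} = r_{k-1} − q_k·r_k inherits s_{k+1} = s_{k-1} − q_k·s_k, t_{k+1} = t_{k-1} − q_k·t_k, so r_k = a·s_k + b·t_k at every step:
  q = 3: r = 9, s = 1 − 3·0 = 1, t = 0 − 3·1 = -3  (check: 264·1 + 85·(-3) = 9)
  q = 9: r = 4, s = 0 − 9·1 = -9, t = 1 − 9·(-3) = 28  (check: 264·(-9) + 85·28 = 4)
  q = 2: r = 1, s = 1 − 2·(-9) = 19, t = -3 − 2·28 = -59  (check: 264·19 + 85·(-59) = 1)
The row with r = 1 (the gcd) gives the Bezout coefficients s = 19, t = -59.
Result: 264 · (19) + 85 · (-59) = 1.

gcd(264, 85) = 1; s = 19, t = -59 (check: 264·19 + 85·(-59) = 1).


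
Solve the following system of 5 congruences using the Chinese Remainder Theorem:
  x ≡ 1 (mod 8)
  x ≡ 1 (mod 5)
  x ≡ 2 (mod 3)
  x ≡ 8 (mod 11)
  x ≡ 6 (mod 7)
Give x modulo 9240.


Product of moduli M = 8 · 5 · 3 · 11 · 7 = 9240.
Merge one congruence at a time:
  Start: x ≡ 1 (mod 8).
  Combine with x ≡ 1 (mod 5); new modulus lcm = 40.
    Write x = 1 + 8·t and substitute into x ≡ 1 (mod 5): 8·t ≡ 1 − 1 = 0 (mod 5).
    Reduce coefficients mod 5: 3·t ≡ 0 (mod 5).
    The inverse of 3 mod 5 is 2 (since 3·2 = 6 = 1·5 + 1), so t ≡ 2·0 = 0 ≡ 0 (mod 5).
    Then x = 1 + 8·0 = 1, valid modulo lcm(8, 5) = 40: x ≡ 1 (mod 40).
  Combine with x ≡ 2 (mod 3); new modulus lcm = 120.
    Write x = 1 + 40·t and substitute into x ≡ 2 (mod 3): 40·t ≡ 2 − 1 = 1 (mod 3).
    Reduce coefficients mod 3: 1·t ≡ 1 (mod 3).
    So t ≡ 1 (mod 3).
    Then x = 1 + 40·1 = 41, valid modulo lcm(40, 3) = 120: x ≡ 41 (mod 120).
  Combine with x ≡ 8 (mod 11); new modulus lcm = 1320.
    Write x = 41 + 120·t and substitute into x ≡ 8 (mod 11): 120·t ≡ 8 − 41 = -33 (mod 11).
    Reduce coefficients mod 11: 10·t ≡ 0 (mod 11).
    The inverse of 10 mod 11 is 10 (since 10·10 = 100 = 9·11 + 1), so t ≡ 10·0 = 0 ≡ 0 (mod 11).
    Then x = 41 + 120·0 = 41, valid modulo lcm(120, 11) = 1320: x ≡ 41 (mod 1320).
  Combine with x ≡ 6 (mod 7); new modulus lcm = 9240.
    Write x = 41 + 1320·t and substitute into x ≡ 6 (mod 7): 1320·t ≡ 6 − 41 = -35 (mod 7).
    Reduce coefficients mod 7: 4·t ≡ 0 (mod 7).
    The inverse of 4 mod 7 is 2 (since 4·2 = 8 = 1·7 + 1), so t ≡ 2·0 = 0 ≡ 0 (mod 7).
    Then x = 41 + 1320·0 = 41, valid modulo lcm(1320, 7) = 9240: x ≡ 41 (mod 9240).
Verify against each original: 41 mod 8 = 1, 41 mod 5 = 1, 41 mod 3 = 2, 41 mod 11 = 8, 41 mod 7 = 6.

x ≡ 41 (mod 9240).


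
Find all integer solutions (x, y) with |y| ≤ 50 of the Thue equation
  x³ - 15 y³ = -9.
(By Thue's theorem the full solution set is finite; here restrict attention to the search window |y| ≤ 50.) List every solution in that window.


The equation is x³ - 15y³ = -9. For fixed y, x³ = 15·y³ − 9, so a solution requires the RHS to be a perfect cube.
Strategy: iterate y from -50 to 50, compute RHS = 15·y³ − 9, and check whether it is a (positive or negative) perfect cube.
Check small values of y:
  y = 0: RHS = -9 is not a perfect cube.
  y = 1: RHS = 6 is not a perfect cube.
  y = -1: RHS = -24 is not a perfect cube.
  y = 2: RHS = 111 is not a perfect cube.
  y = -2: RHS = -129 is not a perfect cube.
  y = 3: RHS = 396 is not a perfect cube.
  y = -3: RHS = -414 is not a perfect cube.
Continuing the search up to |y| = 50 finds no solutions either.
No (x, y) in the scanned range satisfies the equation.

No integer solutions with |y| ≤ 50.


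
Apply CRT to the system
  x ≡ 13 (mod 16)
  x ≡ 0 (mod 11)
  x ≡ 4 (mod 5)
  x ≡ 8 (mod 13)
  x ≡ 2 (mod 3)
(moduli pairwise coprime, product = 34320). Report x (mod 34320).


Product of moduli M = 16 · 11 · 5 · 13 · 3 = 34320.
Merge one congruence at a time:
  Start: x ≡ 13 (mod 16).
  Combine with x ≡ 0 (mod 11); new modulus lcm = 176.
    Write x = 13 + 16·t and substitute into x ≡ 0 (mod 11): 16·t ≡ 0 − 13 = -13 (mod 11).
    Reduce coefficients mod 11: 5·t ≡ 9 (mod 11).
    The inverse of 5 mod 11 is 9 (since 5·9 = 45 = 4·11 + 1), so t ≡ 9·9 = 81 ≡ 4 (mod 11).
    Then x = 13 + 16·4 = 77, valid modulo lcm(16, 11) = 176: x ≡ 77 (mod 176).
  Combine with x ≡ 4 (mod 5); new modulus lcm = 880.
    Write x = 77 + 176·t and substitute into x ≡ 4 (mod 5): 176·t ≡ 4 − 77 = -73 (mod 5).
    Reduce coefficients mod 5: 1·t ≡ 2 (mod 5).
    So t ≡ 2 (mod 5).
    Then x = 77 + 176·2 = 429, valid modulo lcm(176, 5) = 880: x ≡ 429 (mod 880).
  Combine with x ≡ 8 (mod 13); new modulus lcm = 11440.
    Write x = 429 + 880·t and substitute into x ≡ 8 (mod 13): 880·t ≡ 8 − 429 = -421 (mod 13).
    Reduce coefficients mod 13: 9·t ≡ 8 (mod 13).
    The inverse of 9 mod 13 is 3 (since 9·3 = 27 = 2·13 + 1), so t ≡ 3·8 = 24 ≡ 11 (mod 13).
    Then x = 429 + 880·11 = 10109, valid modulo lcm(880, 13) = 11440: x ≡ 10109 (mod 11440).
  Combine with x ≡ 2 (mod 3); new modulus lcm = 34320.
    Write x = 10109 + 11440·t and substitute into x ≡ 2 (mod 3): 11440·t ≡ 2 − 10109 = -10107 (mod 3).
    Reduce coefficients mod 3: 1·t ≡ 0 (mod 3).
    So t ≡ 0 (mod 3).
    Then x = 10109 + 11440·0 = 10109, valid modulo lcm(11440, 3) = 34320: x ≡ 10109 (mod 34320).
Verify against each original: 10109 mod 16 = 13, 10109 mod 11 = 0, 10109 mod 5 = 4, 10109 mod 13 = 8, 10109 mod 3 = 2.

x ≡ 10109 (mod 34320).


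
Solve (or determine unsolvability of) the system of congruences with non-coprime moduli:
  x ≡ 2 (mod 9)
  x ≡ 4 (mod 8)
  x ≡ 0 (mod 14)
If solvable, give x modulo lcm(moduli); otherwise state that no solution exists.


Moduli 9, 8, 14 are not pairwise coprime, so CRT works modulo lcm(m_i) when all pairwise compatibility conditions hold.
Pairwise compatibility: gcd(m_i, m_j) must divide a_i - a_j for every pair.
Merge one congruence at a time:
  Start: x ≡ 2 (mod 9).
  Combine with x ≡ 4 (mod 8): gcd(9, 8) = 1; 4 - 2 = 2, which IS divisible by 1, so compatible.
    Write x = 2 + 9·t and substitute into x ≡ 4 (mod 8): 9·t ≡ 4 − 2 = 2 (mod 8).
    Reduce coefficients mod 8: 1·t ≡ 2 (mod 8).
    So t ≡ 2 (mod 8).
    Then x = 2 + 9·2 = 20, valid modulo lcm(9, 8) = 72: x ≡ 20 (mod 72).
  Combine with x ≡ 0 (mod 14): gcd(72, 14) = 2; 0 - 20 = -20, which IS divisible by 2, so compatible.
    Write x = 20 + 72·t and substitute into x ≡ 0 (mod 14): 72·t ≡ 0 − 20 = -20 (mod 14).
    Divide the congruence (and modulus) by g = 2: 36·t ≡ -10 (mod 7).
    Reduce coefficients mod 7: 1·t ≡ 4 (mod 7).
    So t ≡ 4 (mod 7).
    Then x = 20 + 72·4 = 308, valid modulo lcm(72, 14) = 504: x ≡ 308 (mod 504).
Verify: 308 mod 9 = 2, 308 mod 8 = 4, 308 mod 14 = 0.

x ≡ 308 (mod 504).


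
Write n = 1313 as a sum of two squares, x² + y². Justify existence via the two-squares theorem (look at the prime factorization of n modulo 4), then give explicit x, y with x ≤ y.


Step 1: Factor n = 1313 = 13 · 101.
Step 2: Check the mod-4 condition on each prime factor: 13 ≡ 1 (mod 4), exponent 1; 101 ≡ 1 (mod 4), exponent 1.
All primes ≡ 3 (mod 4) appear to even exponent (or don't appear), so by the two-squares theorem n IS expressible as a sum of two squares.
Step 3: Build a representation. Here n = 13 · 101 is a product of primes ≡ 1 (mod 4). Each prime p ≡ 1 (mod 4) is itself a sum of two squares; find a² by testing p − a² for a perfect square:
  13: 13 − 1² = 12, 13 − 2² = 9 = 3² ⇒ 13 = 2² + 3².
  101: 101 − 1² = 100 = 10² ⇒ 101 = 1² + 10².
  Combine using the Brahmagupta–Fibonacci identity (a² + b²)(c² + d²) = (ac − bd)² + (ad + bc)² = (ac + bd)² + (ad − bc)²:
  13 · 101 = 1313: from (2² + 3²)(1² + 10²), take (2·1 − 3·10, 2·10 + 3·1) = (2 − 30, 20 + 3) = (-28, 23); dropping signs (only squares matter) gives (28, 23); check 28² + 23² = 784 + 529 = 1313 ✓.
Step 4: Order so x ≤ y and verify: 23² + 28² = 529 + 784 = 1313 = n. ✓

n = 1313 = 23² + 28² (one valid representation with x ≤ y).


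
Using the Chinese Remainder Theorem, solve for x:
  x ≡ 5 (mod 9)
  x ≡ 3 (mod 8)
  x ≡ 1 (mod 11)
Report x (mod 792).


Moduli 9, 8, 11 are pairwise coprime; by CRT there is a unique solution modulo M = 9 · 8 · 11 = 792.
Solve pairwise, accumulating the modulus:
  Start with x ≡ 5 (mod 9).
  Combine with x ≡ 3 (mod 8): since gcd(9, 8) = 1, we get a unique residue mod 72.
    Write x = 5 + 9·t and substitute into x ≡ 3 (mod 8): 9·t ≡ 3 − 5 = -2 (mod 8).
    Reduce coefficients mod 8: 1·t ≡ 6 (mod 8).
    So t ≡ 6 (mod 8).
    Then x = 5 + 9·6 = 59, valid modulo lcm(9, 8) = 72: x ≡ 59 (mod 72).
  Combine with x ≡ 1 (mod 11): since gcd(72, 11) = 1, we get a unique residue mod 792.
    Write x = 59 + 72·t and substitute into x ≡ 1 (mod 11): 72·t ≡ 1 − 59 = -58 (mod 11).
    Reduce coefficients mod 11: 6·t ≡ 8 (mod 11).
    The inverse of 6 mod 11 is 2 (since 6·2 = 12 = 1·11 + 1), so t ≡ 2·8 = 16 ≡ 5 (mod 11).
    Then x = 59 + 72·5 = 419, valid modulo lcm(72, 11) = 792: x ≡ 419 (mod 792).
Verify: 419 mod 9 = 5 ✓, 419 mod 8 = 3 ✓, 419 mod 11 = 1 ✓.

x ≡ 419 (mod 792).


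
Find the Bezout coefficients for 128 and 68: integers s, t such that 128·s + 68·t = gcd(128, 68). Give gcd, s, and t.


Euclidean algorithm on (128, 68) — divide until remainder is 0:
  128 = 1 · 68 + 60
  68 = 1 · 60 + 8
  60 = 7 · 8 + 4
  8 = 2 · 4 + 0
gcd(128, 68) = 4.
Track Bezout coefficients alongside the remainders: start with r₀ = 128 = a·1 + b·0 (s = 1, t = 0) and r₁ = 68 = a·0 + b·1 (s = 0, t = 1); each new remainder r_{k+1} = r_{k-1} − q_k·r_k inherits s_{k+1} = s_{k-1} − q_k·s_k, t_{k+1} = t_{k-1} − q_k·t_k, so r_k = a·s_k + b·t_k at every step:
  q = 1: r = 60, s = 1 − 1·0 = 1, t = 0 − 1·1 = -1  (check: 128·1 + 68·(-1) = 60)
  q = 1: r = 8, s = 0 − 1·1 = -1, t = 1 − 1·(-1) = 2  (check: 128·(-1) + 68·2 = 8)
  q = 7: r = 4, s = 1 − 7·(-1) = 8, t = -1 − 7·2 = -15  (check: 128·8 + 68·(-15) = 4)
The row with r = 4 (the gcd) gives the Bezout coefficients s = 8, t = -15.
Result: 128 · (8) + 68 · (-15) = 4.

gcd(128, 68) = 4; s = 8, t = -15 (check: 128·8 + 68·(-15) = 4).


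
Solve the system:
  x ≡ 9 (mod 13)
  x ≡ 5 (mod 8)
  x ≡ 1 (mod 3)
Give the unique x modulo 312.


Moduli 13, 8, 3 are pairwise coprime; by CRT there is a unique solution modulo M = 13 · 8 · 3 = 312.
Solve pairwise, accumulating the modulus:
  Start with x ≡ 9 (mod 13).
  Combine with x ≡ 5 (mod 8): since gcd(13, 8) = 1, we get a unique residue mod 104.
    Write x = 9 + 13·t and substitute into x ≡ 5 (mod 8): 13·t ≡ 5 − 9 = -4 (mod 8).
    Reduce coefficients mod 8: 5·t ≡ 4 (mod 8).
    The inverse of 5 mod 8 is 5 (since 5·5 = 25 = 3·8 + 1), so t ≡ 5·4 = 20 ≡ 4 (mod 8).
    Then x = 9 + 13·4 = 61, valid modulo lcm(13, 8) = 104: x ≡ 61 (mod 104).
  Combine with x ≡ 1 (mod 3): since gcd(104, 3) = 1, we get a unique residue mod 312.
    Write x = 61 + 104·t and substitute into x ≡ 1 (mod 3): 104·t ≡ 1 − 61 = -60 (mod 3).
    Reduce coefficients mod 3: 2·t ≡ 0 (mod 3).
    The inverse of 2 mod 3 is 2 (since 2·2 = 4 = 1·3 + 1), so t ≡ 2·0 = 0 ≡ 0 (mod 3).
    Then x = 61 + 104·0 = 61, valid modulo lcm(104, 3) = 312: x ≡ 61 (mod 312).
Verify: 61 mod 13 = 9 ✓, 61 mod 8 = 5 ✓, 61 mod 3 = 1 ✓.

x ≡ 61 (mod 312).


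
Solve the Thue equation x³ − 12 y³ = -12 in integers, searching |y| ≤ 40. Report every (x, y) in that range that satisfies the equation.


The equation is x³ - 12y³ = -12. For fixed y, x³ = 12·y³ − 12, so a solution requires the RHS to be a perfect cube.
Strategy: iterate y from -40 to 40, compute RHS = 12·y³ − 12, and check whether it is a (positive or negative) perfect cube.
Check small values of y:
  y = 0: RHS = -12 is not a perfect cube.
  y = 1: RHS = 0 = (0)³ ⇒ x = 0 works.
  y = -1: RHS = -24 is not a perfect cube.
  y = 2: RHS = 84 is not a perfect cube.
  y = -2: RHS = -108 is not a perfect cube.
  y = 3: RHS = 312 is not a perfect cube.
  y = -3: RHS = -336 is not a perfect cube.
Continuing the search up to |y| = 40 finds no further solutions beyond those listed.
Collected solutions: (0, 1).

Solutions (with |y| ≤ 40): (0, 1).


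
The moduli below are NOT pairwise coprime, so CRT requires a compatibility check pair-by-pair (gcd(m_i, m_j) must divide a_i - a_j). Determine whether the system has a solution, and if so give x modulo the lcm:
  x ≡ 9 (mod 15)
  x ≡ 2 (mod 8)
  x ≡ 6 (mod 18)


Moduli 15, 8, 18 are not pairwise coprime, so CRT works modulo lcm(m_i) when all pairwise compatibility conditions hold.
Pairwise compatibility: gcd(m_i, m_j) must divide a_i - a_j for every pair.
Merge one congruence at a time:
  Start: x ≡ 9 (mod 15).
  Combine with x ≡ 2 (mod 8): gcd(15, 8) = 1; 2 - 9 = -7, which IS divisible by 1, so compatible.
    Write x = 9 + 15·t and substitute into x ≡ 2 (mod 8): 15·t ≡ 2 − 9 = -7 (mod 8).
    Reduce coefficients mod 8: 7·t ≡ 1 (mod 8).
    The inverse of 7 mod 8 is 7 (since 7·7 = 49 = 6·8 + 1), so t ≡ 7·1 = 7 ≡ 7 (mod 8).
    Then x = 9 + 15·7 = 114, valid modulo lcm(15, 8) = 120: x ≡ 114 (mod 120).
  Combine with x ≡ 6 (mod 18): gcd(120, 18) = 6; 6 - 114 = -108, which IS divisible by 6, so compatible.
    Write x = 114 + 120·t and substitute into x ≡ 6 (mod 18): 120·t ≡ 6 − 114 = -108 (mod 18).
    Divide the congruence (and modulus) by g = 6: 20·t ≡ -18 (mod 3).
    Reduce coefficients mod 3: 2·t ≡ 0 (mod 3).
    The inverse of 2 mod 3 is 2 (since 2·2 = 4 = 1·3 + 1), so t ≡ 2·0 = 0 ≡ 0 (mod 3).
    Then x = 114 + 120·0 = 114, valid modulo lcm(120, 18) = 360: x ≡ 114 (mod 360).
Verify: 114 mod 15 = 9, 114 mod 8 = 2, 114 mod 18 = 6.

x ≡ 114 (mod 360).


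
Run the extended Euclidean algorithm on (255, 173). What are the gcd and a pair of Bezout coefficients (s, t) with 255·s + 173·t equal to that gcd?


Euclidean algorithm on (255, 173) — divide until remainder is 0:
  255 = 1 · 173 + 82
  173 = 2 · 82 + 9
  82 = 9 · 9 + 1
  9 = 9 · 1 + 0
gcd(255, 173) = 1.
Track Bezout coefficients alongside the remainders: start with r₀ = 255 = a·1 + b·0 (s = 1, t = 0) and r₁ = 173 = a·0 + b·1 (s = 0, t = 1); each new remainder r_{k+1} = r_{k-1} − q_k·r_k inherits s_{k+1} = s_{k-1} − q_k·s_k, t_{k+1} = t_{k-1} − q_k·t_k, so r_k = a·s_k + b·t_k at every step:
  q = 1: r = 82, s = 1 − 1·0 = 1, t = 0 − 1·1 = -1  (check: 255·1 + 173·(-1) = 82)
  q = 2: r = 9, s = 0 − 2·1 = -2, t = 1 − 2·(-1) = 3  (check: 255·(-2) + 173·3 = 9)
  q = 9: r = 1, s = 1 − 9·(-2) = 19, t = -1 − 9·3 = -28  (check: 255·19 + 173·(-28) = 1)
The row with r = 1 (the gcd) gives the Bezout coefficients s = 19, t = -28.
Result: 255 · (19) + 173 · (-28) = 1.

gcd(255, 173) = 1; s = 19, t = -28 (check: 255·19 + 173·(-28) = 1).


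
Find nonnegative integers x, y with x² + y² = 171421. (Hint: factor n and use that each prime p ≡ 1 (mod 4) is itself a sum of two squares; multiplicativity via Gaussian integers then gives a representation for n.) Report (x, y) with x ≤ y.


Step 1: Factor n = 171421 = 37 · 41 · 113.
Step 2: Check the mod-4 condition on each prime factor: 37 ≡ 1 (mod 4), exponent 1; 41 ≡ 1 (mod 4), exponent 1; 113 ≡ 1 (mod 4), exponent 1.
All primes ≡ 3 (mod 4) appear to even exponent (or don't appear), so by the two-squares theorem n IS expressible as a sum of two squares.
Step 3: Build a representation. Here n = 37 · 41 · 113 is a product of primes ≡ 1 (mod 4). Each prime p ≡ 1 (mod 4) is itself a sum of two squares; find a² by testing p − a² for a perfect square:
  37: 37 − 1² = 36 = 6² ⇒ 37 = 1² + 6².
  41: 41 − 1² = 40, 41 − 2² = 37, 41 − 3² = 32, 41 − 4² = 25 = 5² ⇒ 41 = 4² + 5².
  113: 113 − 1² = 112, 113 − 2² = 109, 113 − 3² = 104, 113 − 4² = 97, 113 − 5² = 88, 113 − 6² = 77, 113 − 7² = 64 = 8² ⇒ 113 = 7² + 8².
  Combine using the Brahmagupta–Fibonacci identity (a² + b²)(c² + d²) = (ac − bd)² + (ad + bc)² = (ac + bd)² + (ad − bc)²:
  37 · 41 = 1517: from (1² + 6²)(4² + 5²), take (1·4 − 6·5, 1·5 + 6·4) = (4 − 30, 5 + 24) = (-26, 29); dropping signs (only squares matter) gives (26, 29); check 26² + 29² = 676 + 841 = 1517 ✓.
  1517 · 113 = 171421: from (26² + 29²)(7² + 8²), take (26·7 − 29·8, 26·8 + 29·7) = (182 − 232, 208 + 203) = (-50, 411); dropping signs (only squares matter) gives (50, 411); check 50² + 411² = 2500 + 168921 = 171421 ✓.
Step 4: Order so x ≤ y and verify: 50² + 411² = 2500 + 168921 = 171421 = n. ✓

n = 171421 = 50² + 411² (one valid representation with x ≤ y).


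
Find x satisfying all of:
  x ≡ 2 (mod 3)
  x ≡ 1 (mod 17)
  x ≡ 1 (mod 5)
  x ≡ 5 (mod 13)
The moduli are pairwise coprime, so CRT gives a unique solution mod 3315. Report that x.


Product of moduli M = 3 · 17 · 5 · 13 = 3315.
Merge one congruence at a time:
  Start: x ≡ 2 (mod 3).
  Combine with x ≡ 1 (mod 17); new modulus lcm = 51.
    Write x = 2 + 3·t and substitute into x ≡ 1 (mod 17): 3·t ≡ 1 − 2 = -1 (mod 17).
    Reduce coefficients mod 17: 3·t ≡ 16 (mod 17).
    The inverse of 3 mod 17 is 6 (since 3·6 = 18 = 1·17 + 1), so t ≡ 6·16 = 96 ≡ 11 (mod 17).
    Then x = 2 + 3·11 = 35, valid modulo lcm(3, 17) = 51: x ≡ 35 (mod 51).
  Combine with x ≡ 1 (mod 5); new modulus lcm = 255.
    Write x = 35 + 51·t and substitute into x ≡ 1 (mod 5): 51·t ≡ 1 − 35 = -34 (mod 5).
    Reduce coefficients mod 5: 1·t ≡ 1 (mod 5).
    So t ≡ 1 (mod 5).
    Then x = 35 + 51·1 = 86, valid modulo lcm(51, 5) = 255: x ≡ 86 (mod 255).
  Combine with x ≡ 5 (mod 13); new modulus lcm = 3315.
    Write x = 86 + 255·t and substitute into x ≡ 5 (mod 13): 255·t ≡ 5 − 86 = -81 (mod 13).
    Reduce coefficients mod 13: 8·t ≡ 10 (mod 13).
    The inverse of 8 mod 13 is 5 (since 8·5 = 40 = 3·13 + 1), so t ≡ 5·10 = 50 ≡ 11 (mod 13).
    Then x = 86 + 255·11 = 2891, valid modulo lcm(255, 13) = 3315: x ≡ 2891 (mod 3315).
Verify against each original: 2891 mod 3 = 2, 2891 mod 17 = 1, 2891 mod 5 = 1, 2891 mod 13 = 5.

x ≡ 2891 (mod 3315).


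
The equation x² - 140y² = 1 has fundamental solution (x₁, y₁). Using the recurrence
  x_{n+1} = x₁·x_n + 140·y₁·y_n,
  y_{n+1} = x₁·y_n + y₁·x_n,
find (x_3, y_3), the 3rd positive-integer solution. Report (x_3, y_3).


Step 1: Find the fundamental solution (x₁, y₁) of x² - 140y² = 1.
  Expand √140 as a continued fraction. a₀ = ⌊√140⌋ = 11; iterate m_{k+1} = d_k·a_k − m_k, d_{k+1} = (140 − m_{k+1}²)/d_k, a_{k+1} = ⌊(a₀ + m_{k+1})/d_{k+1}⌋ (starting m₀ = 0, d₀ = 1), with convergents p_k = a_k·p_{k-1} + p_{k-2}, q_k = a_k·q_{k-1} + q_{k-2} (p₋₁ = 1, q₋₁ = 0):
  k = 0: a₀ = 11; p₀/q₀ = 11/1; p₀² − 140·q₀² = 121 − 140 = -19.
  k = 1: m = 11, d = 19, a = ⌊(11 + 11)/19⌋ = 1; p/q = (1·11 + 1)/(1·1 + 0) = 12/1; p² − 140·q² = 144 − 140 = 4.
  k = 2: m = 8, d = 4, a = ⌊(11 + 8)/4⌋ = 4; p/q = (4·12 + 11)/(4·1 + 1) = 59/5; p² − 140·q² = 3481 − 3500 = -19.
  k = 3: m = 8, d = 19, a = ⌊(11 + 8)/19⌋ = 1; p/q = (1·59 + 12)/(1·5 + 1) = 71/6; p² − 140·q² = 5041 − 5040 = 1.
  The first convergent with p² − 140·q² = 1 gives the fundamental solution (x₁, y₁) = (71, 6).
Step 2: Apply the recurrence (x_{n+1}, y_{n+1}) = (x₁x_n + 140y₁y_n, x₁y_n + y₁x_n) repeatedly.
  From (x_1, y_1) = (71, 6): x_2 = 71·71 + 140·6·6 = 10081; y_2 = 71·6 + 6·71 = 852.
  From (x_2, y_2) = (10081, 852): x_3 = 71·10081 + 140·6·852 = 1431431; y_3 = 71·852 + 6·10081 = 120978.
Step 3: Verify x_3² - 140·y_3² = 2048994707761 - 2048994707760 = 1 (should be 1). ✓

(x_1, y_1) = (71, 6); (x_3, y_3) = (1431431, 120978).
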